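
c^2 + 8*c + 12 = (c + 2)*(c + 6)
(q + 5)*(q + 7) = q^2 + 12*q + 35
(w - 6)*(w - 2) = w^2 - 8*w + 12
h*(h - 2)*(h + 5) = h^3 + 3*h^2 - 10*h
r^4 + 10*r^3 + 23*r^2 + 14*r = r*(r + 1)*(r + 2)*(r + 7)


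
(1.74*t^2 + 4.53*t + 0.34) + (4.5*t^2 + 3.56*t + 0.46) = 6.24*t^2 + 8.09*t + 0.8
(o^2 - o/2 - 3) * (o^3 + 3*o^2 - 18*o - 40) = o^5 + 5*o^4/2 - 45*o^3/2 - 40*o^2 + 74*o + 120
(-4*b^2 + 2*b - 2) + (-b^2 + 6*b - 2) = -5*b^2 + 8*b - 4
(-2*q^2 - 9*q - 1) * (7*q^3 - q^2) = -14*q^5 - 61*q^4 + 2*q^3 + q^2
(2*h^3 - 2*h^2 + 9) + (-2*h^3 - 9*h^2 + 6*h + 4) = -11*h^2 + 6*h + 13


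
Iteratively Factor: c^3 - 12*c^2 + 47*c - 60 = (c - 3)*(c^2 - 9*c + 20) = (c - 5)*(c - 3)*(c - 4)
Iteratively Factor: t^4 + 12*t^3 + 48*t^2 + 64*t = (t)*(t^3 + 12*t^2 + 48*t + 64) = t*(t + 4)*(t^2 + 8*t + 16) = t*(t + 4)^2*(t + 4)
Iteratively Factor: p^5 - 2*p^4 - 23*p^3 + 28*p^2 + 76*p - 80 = (p - 2)*(p^4 - 23*p^2 - 18*p + 40) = (p - 2)*(p - 1)*(p^3 + p^2 - 22*p - 40) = (p - 5)*(p - 2)*(p - 1)*(p^2 + 6*p + 8) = (p - 5)*(p - 2)*(p - 1)*(p + 2)*(p + 4)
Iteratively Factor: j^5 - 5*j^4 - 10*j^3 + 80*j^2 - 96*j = (j - 3)*(j^4 - 2*j^3 - 16*j^2 + 32*j) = j*(j - 3)*(j^3 - 2*j^2 - 16*j + 32) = j*(j - 3)*(j - 2)*(j^2 - 16) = j*(j - 4)*(j - 3)*(j - 2)*(j + 4)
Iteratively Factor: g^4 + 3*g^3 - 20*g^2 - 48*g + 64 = (g + 4)*(g^3 - g^2 - 16*g + 16) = (g + 4)^2*(g^2 - 5*g + 4) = (g - 1)*(g + 4)^2*(g - 4)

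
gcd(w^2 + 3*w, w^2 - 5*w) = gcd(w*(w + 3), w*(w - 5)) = w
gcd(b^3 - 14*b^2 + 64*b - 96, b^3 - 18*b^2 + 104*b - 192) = b^2 - 10*b + 24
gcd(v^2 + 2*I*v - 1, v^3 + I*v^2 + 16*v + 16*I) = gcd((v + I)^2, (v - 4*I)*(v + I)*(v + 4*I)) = v + I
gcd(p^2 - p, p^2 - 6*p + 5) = p - 1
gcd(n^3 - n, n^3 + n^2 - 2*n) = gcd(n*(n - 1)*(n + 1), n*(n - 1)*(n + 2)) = n^2 - n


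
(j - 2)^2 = j^2 - 4*j + 4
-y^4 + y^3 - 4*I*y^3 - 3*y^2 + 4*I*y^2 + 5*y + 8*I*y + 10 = (y - 2)*(y + 5*I)*(I*y + 1)*(I*y + I)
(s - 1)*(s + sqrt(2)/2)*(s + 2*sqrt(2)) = s^3 - s^2 + 5*sqrt(2)*s^2/2 - 5*sqrt(2)*s/2 + 2*s - 2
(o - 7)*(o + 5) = o^2 - 2*o - 35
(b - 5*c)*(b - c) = b^2 - 6*b*c + 5*c^2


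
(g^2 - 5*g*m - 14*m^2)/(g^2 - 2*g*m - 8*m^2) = (g - 7*m)/(g - 4*m)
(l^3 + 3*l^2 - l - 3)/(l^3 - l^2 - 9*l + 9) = (l + 1)/(l - 3)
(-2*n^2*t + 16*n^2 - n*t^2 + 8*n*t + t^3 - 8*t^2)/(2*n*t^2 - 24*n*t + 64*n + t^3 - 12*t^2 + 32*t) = (-2*n^2 - n*t + t^2)/(2*n*t - 8*n + t^2 - 4*t)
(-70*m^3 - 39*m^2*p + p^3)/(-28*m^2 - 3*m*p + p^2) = (10*m^2 + 7*m*p + p^2)/(4*m + p)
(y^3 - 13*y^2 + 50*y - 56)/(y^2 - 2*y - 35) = (y^2 - 6*y + 8)/(y + 5)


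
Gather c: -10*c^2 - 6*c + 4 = -10*c^2 - 6*c + 4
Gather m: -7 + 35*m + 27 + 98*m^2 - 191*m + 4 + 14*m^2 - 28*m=112*m^2 - 184*m + 24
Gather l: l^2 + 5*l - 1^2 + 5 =l^2 + 5*l + 4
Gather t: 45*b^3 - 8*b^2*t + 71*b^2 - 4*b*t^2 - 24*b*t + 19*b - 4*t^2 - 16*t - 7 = 45*b^3 + 71*b^2 + 19*b + t^2*(-4*b - 4) + t*(-8*b^2 - 24*b - 16) - 7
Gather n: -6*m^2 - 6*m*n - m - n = -6*m^2 - m + n*(-6*m - 1)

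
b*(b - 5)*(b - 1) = b^3 - 6*b^2 + 5*b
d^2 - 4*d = d*(d - 4)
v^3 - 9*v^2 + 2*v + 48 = (v - 8)*(v - 3)*(v + 2)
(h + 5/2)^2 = h^2 + 5*h + 25/4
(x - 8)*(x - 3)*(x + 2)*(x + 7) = x^4 - 2*x^3 - 61*x^2 + 62*x + 336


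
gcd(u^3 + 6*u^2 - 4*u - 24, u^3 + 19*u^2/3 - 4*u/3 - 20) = u^2 + 8*u + 12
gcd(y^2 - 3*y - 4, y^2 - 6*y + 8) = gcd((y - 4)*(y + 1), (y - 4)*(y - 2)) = y - 4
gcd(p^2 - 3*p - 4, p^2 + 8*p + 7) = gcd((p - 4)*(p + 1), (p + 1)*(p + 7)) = p + 1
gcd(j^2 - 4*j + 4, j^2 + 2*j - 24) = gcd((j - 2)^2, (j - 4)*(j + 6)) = 1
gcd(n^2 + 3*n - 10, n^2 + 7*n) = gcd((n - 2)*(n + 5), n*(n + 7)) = 1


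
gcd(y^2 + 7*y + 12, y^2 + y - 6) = y + 3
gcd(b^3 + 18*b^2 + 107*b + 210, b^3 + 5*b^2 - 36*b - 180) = b^2 + 11*b + 30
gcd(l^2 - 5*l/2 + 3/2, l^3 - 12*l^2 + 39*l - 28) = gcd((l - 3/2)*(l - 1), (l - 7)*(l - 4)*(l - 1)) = l - 1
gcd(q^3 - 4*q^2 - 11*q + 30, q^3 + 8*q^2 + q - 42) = q^2 + q - 6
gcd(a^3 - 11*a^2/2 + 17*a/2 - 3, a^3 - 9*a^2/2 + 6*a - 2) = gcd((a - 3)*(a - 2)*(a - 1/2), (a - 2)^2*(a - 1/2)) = a^2 - 5*a/2 + 1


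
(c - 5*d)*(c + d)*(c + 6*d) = c^3 + 2*c^2*d - 29*c*d^2 - 30*d^3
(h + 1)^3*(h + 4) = h^4 + 7*h^3 + 15*h^2 + 13*h + 4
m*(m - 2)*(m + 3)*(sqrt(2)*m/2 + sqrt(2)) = sqrt(2)*m^4/2 + 3*sqrt(2)*m^3/2 - 2*sqrt(2)*m^2 - 6*sqrt(2)*m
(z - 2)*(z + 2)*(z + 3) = z^3 + 3*z^2 - 4*z - 12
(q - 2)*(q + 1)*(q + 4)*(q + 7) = q^4 + 10*q^3 + 15*q^2 - 50*q - 56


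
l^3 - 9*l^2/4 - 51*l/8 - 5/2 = (l - 4)*(l + 1/2)*(l + 5/4)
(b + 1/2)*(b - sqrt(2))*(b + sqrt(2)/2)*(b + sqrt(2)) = b^4 + b^3/2 + sqrt(2)*b^3/2 - 2*b^2 + sqrt(2)*b^2/4 - sqrt(2)*b - b - sqrt(2)/2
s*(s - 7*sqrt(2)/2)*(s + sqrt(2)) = s^3 - 5*sqrt(2)*s^2/2 - 7*s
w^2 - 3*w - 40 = (w - 8)*(w + 5)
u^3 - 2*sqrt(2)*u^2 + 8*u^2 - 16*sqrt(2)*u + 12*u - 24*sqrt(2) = (u + 2)*(u + 6)*(u - 2*sqrt(2))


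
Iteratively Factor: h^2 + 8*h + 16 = (h + 4)*(h + 4)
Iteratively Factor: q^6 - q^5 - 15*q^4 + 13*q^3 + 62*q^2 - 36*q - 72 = (q + 2)*(q^5 - 3*q^4 - 9*q^3 + 31*q^2 - 36) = (q + 2)*(q + 3)*(q^4 - 6*q^3 + 9*q^2 + 4*q - 12) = (q - 2)*(q + 2)*(q + 3)*(q^3 - 4*q^2 + q + 6) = (q - 2)^2*(q + 2)*(q + 3)*(q^2 - 2*q - 3) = (q - 2)^2*(q + 1)*(q + 2)*(q + 3)*(q - 3)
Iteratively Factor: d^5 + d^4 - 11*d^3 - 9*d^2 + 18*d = (d)*(d^4 + d^3 - 11*d^2 - 9*d + 18) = d*(d - 1)*(d^3 + 2*d^2 - 9*d - 18) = d*(d - 1)*(d + 3)*(d^2 - d - 6) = d*(d - 1)*(d + 2)*(d + 3)*(d - 3)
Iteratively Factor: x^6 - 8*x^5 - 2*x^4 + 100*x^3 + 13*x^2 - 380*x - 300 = (x - 5)*(x^5 - 3*x^4 - 17*x^3 + 15*x^2 + 88*x + 60) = (x - 5)^2*(x^4 + 2*x^3 - 7*x^2 - 20*x - 12) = (x - 5)^2*(x + 2)*(x^3 - 7*x - 6) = (x - 5)^2*(x + 2)^2*(x^2 - 2*x - 3) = (x - 5)^2*(x + 1)*(x + 2)^2*(x - 3)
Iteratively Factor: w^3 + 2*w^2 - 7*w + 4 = (w + 4)*(w^2 - 2*w + 1) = (w - 1)*(w + 4)*(w - 1)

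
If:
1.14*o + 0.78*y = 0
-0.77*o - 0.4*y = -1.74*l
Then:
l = -0.072897761645493*y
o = -0.684210526315789*y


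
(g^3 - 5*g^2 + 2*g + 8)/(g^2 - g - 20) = (-g^3 + 5*g^2 - 2*g - 8)/(-g^2 + g + 20)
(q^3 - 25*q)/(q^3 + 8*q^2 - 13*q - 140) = q*(q - 5)/(q^2 + 3*q - 28)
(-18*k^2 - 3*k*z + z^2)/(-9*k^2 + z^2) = (-6*k + z)/(-3*k + z)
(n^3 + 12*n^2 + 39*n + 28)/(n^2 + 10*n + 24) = (n^2 + 8*n + 7)/(n + 6)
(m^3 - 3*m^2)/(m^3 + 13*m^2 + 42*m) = m*(m - 3)/(m^2 + 13*m + 42)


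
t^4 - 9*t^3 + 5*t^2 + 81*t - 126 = (t - 7)*(t - 3)*(t - 2)*(t + 3)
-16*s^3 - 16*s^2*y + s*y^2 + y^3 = (-4*s + y)*(s + y)*(4*s + y)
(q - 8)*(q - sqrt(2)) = q^2 - 8*q - sqrt(2)*q + 8*sqrt(2)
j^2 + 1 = (j - I)*(j + I)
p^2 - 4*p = p*(p - 4)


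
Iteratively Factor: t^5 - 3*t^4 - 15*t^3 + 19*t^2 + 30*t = (t - 2)*(t^4 - t^3 - 17*t^2 - 15*t) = (t - 2)*(t + 1)*(t^3 - 2*t^2 - 15*t) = (t - 5)*(t - 2)*(t + 1)*(t^2 + 3*t) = (t - 5)*(t - 2)*(t + 1)*(t + 3)*(t)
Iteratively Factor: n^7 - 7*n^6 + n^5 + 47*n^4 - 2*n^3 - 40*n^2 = (n - 5)*(n^6 - 2*n^5 - 9*n^4 + 2*n^3 + 8*n^2) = n*(n - 5)*(n^5 - 2*n^4 - 9*n^3 + 2*n^2 + 8*n) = n*(n - 5)*(n + 2)*(n^4 - 4*n^3 - n^2 + 4*n) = n*(n - 5)*(n - 4)*(n + 2)*(n^3 - n) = n^2*(n - 5)*(n - 4)*(n + 2)*(n^2 - 1) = n^2*(n - 5)*(n - 4)*(n - 1)*(n + 2)*(n + 1)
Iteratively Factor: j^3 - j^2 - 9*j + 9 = (j - 1)*(j^2 - 9) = (j - 3)*(j - 1)*(j + 3)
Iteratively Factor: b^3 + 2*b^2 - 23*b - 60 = (b + 4)*(b^2 - 2*b - 15) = (b - 5)*(b + 4)*(b + 3)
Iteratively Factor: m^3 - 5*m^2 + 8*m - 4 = (m - 2)*(m^2 - 3*m + 2) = (m - 2)*(m - 1)*(m - 2)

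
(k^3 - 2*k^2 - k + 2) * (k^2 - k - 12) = k^5 - 3*k^4 - 11*k^3 + 27*k^2 + 10*k - 24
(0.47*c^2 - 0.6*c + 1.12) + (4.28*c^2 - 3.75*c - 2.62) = 4.75*c^2 - 4.35*c - 1.5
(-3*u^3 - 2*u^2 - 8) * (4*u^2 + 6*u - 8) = -12*u^5 - 26*u^4 + 12*u^3 - 16*u^2 - 48*u + 64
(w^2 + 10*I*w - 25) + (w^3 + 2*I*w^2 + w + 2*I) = w^3 + w^2 + 2*I*w^2 + w + 10*I*w - 25 + 2*I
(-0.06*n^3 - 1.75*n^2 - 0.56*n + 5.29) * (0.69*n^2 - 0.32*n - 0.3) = -0.0414*n^5 - 1.1883*n^4 + 0.1916*n^3 + 4.3543*n^2 - 1.5248*n - 1.587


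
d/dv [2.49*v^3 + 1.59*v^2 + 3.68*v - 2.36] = 7.47*v^2 + 3.18*v + 3.68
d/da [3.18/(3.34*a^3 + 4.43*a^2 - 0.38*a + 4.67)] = (-31.8636*a^2 - 28.1748*a + 1.2084)/(3.34*a^3 + 4.43*a^2 - 0.38*a + 4.67)^2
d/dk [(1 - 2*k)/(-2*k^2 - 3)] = 2*(-2*k^2 + 2*k + 3)/(4*k^4 + 12*k^2 + 9)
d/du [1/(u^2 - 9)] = -2*u/(u^2 - 9)^2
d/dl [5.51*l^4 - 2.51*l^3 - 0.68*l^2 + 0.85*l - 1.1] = 22.04*l^3 - 7.53*l^2 - 1.36*l + 0.85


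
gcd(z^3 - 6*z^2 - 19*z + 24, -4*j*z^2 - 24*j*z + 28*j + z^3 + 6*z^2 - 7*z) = z - 1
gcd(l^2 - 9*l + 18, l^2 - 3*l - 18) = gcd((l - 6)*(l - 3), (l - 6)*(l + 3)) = l - 6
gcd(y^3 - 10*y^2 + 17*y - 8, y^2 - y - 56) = y - 8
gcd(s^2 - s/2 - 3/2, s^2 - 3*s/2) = s - 3/2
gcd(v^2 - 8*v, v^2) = v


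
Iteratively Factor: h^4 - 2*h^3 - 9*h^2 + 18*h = (h - 3)*(h^3 + h^2 - 6*h) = h*(h - 3)*(h^2 + h - 6) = h*(h - 3)*(h + 3)*(h - 2)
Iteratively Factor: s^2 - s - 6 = (s + 2)*(s - 3)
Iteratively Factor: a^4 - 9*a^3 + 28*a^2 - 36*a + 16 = (a - 1)*(a^3 - 8*a^2 + 20*a - 16) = (a - 2)*(a - 1)*(a^2 - 6*a + 8) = (a - 4)*(a - 2)*(a - 1)*(a - 2)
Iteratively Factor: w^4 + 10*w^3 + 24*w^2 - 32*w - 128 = (w + 4)*(w^3 + 6*w^2 - 32) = (w - 2)*(w + 4)*(w^2 + 8*w + 16) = (w - 2)*(w + 4)^2*(w + 4)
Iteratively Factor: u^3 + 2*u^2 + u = (u)*(u^2 + 2*u + 1) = u*(u + 1)*(u + 1)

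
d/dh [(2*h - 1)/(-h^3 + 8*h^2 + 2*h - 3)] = (4*h^3 - 19*h^2 + 16*h - 4)/(h^6 - 16*h^5 + 60*h^4 + 38*h^3 - 44*h^2 - 12*h + 9)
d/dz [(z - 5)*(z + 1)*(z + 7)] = 3*z^2 + 6*z - 33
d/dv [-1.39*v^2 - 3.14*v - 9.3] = -2.78*v - 3.14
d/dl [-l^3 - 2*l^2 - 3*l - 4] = -3*l^2 - 4*l - 3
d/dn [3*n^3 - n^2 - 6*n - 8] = 9*n^2 - 2*n - 6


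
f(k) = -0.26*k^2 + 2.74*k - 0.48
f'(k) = 2.74 - 0.52*k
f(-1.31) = -4.52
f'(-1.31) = 3.42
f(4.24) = 6.46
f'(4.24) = 0.54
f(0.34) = 0.42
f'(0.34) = 2.56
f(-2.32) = -8.24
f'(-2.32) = 3.95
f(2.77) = 5.11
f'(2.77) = 1.30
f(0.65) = 1.19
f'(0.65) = 2.40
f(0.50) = 0.82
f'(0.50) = 2.48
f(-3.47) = -13.12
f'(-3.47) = 4.54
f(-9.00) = -46.20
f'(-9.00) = 7.42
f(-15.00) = -100.08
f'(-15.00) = 10.54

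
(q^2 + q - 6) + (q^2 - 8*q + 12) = 2*q^2 - 7*q + 6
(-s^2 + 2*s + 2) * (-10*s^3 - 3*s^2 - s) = 10*s^5 - 17*s^4 - 25*s^3 - 8*s^2 - 2*s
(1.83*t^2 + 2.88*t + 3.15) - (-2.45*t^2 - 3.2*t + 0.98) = 4.28*t^2 + 6.08*t + 2.17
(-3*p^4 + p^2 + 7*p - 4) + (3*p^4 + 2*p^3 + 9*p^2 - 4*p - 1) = 2*p^3 + 10*p^2 + 3*p - 5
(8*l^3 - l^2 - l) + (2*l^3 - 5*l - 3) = 10*l^3 - l^2 - 6*l - 3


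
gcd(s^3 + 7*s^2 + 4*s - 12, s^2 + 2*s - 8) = 1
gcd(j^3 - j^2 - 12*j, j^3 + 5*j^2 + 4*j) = j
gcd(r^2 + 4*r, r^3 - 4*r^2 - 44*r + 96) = 1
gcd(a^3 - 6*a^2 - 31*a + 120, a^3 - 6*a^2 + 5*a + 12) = a - 3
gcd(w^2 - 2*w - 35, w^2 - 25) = w + 5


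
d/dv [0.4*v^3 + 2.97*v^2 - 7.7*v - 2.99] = 1.2*v^2 + 5.94*v - 7.7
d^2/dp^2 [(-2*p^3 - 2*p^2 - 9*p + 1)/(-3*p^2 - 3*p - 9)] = 2*(3*p^3 - 3*p^2 - 30*p - 7)/(3*(p^6 + 3*p^5 + 12*p^4 + 19*p^3 + 36*p^2 + 27*p + 27))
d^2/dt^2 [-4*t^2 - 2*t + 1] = -8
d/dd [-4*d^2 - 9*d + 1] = -8*d - 9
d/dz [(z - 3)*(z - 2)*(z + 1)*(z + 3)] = 4*z^3 - 3*z^2 - 22*z + 9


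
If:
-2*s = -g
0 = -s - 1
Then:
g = -2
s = -1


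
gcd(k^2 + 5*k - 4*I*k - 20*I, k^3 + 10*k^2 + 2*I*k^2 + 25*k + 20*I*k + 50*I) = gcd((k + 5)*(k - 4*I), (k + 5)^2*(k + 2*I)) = k + 5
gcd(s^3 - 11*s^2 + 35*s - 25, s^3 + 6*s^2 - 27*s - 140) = s - 5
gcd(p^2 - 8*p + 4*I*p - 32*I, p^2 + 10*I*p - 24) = p + 4*I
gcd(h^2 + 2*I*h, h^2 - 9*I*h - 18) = 1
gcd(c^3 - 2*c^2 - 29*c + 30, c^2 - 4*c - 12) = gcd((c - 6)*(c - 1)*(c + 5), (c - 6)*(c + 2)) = c - 6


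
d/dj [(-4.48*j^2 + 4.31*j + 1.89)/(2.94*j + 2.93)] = (-13.1712*j^2 - 26.2528*j + 7.0717)/(8.6436*j^2 + 17.2284*j + 8.5849)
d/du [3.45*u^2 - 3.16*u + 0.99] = 6.9*u - 3.16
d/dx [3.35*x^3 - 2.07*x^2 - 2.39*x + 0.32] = 10.05*x^2 - 4.14*x - 2.39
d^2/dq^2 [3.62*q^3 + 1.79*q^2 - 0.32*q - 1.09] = 21.72*q + 3.58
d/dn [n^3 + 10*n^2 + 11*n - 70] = 3*n^2 + 20*n + 11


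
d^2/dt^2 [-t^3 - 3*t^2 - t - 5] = -6*t - 6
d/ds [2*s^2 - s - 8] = 4*s - 1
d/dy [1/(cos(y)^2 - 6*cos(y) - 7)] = 2*(cos(y) - 3)*sin(y)/(sin(y)^2 + 6*cos(y) + 6)^2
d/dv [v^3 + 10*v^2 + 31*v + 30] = 3*v^2 + 20*v + 31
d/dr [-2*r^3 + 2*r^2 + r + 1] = -6*r^2 + 4*r + 1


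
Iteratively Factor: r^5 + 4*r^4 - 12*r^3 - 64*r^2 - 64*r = (r)*(r^4 + 4*r^3 - 12*r^2 - 64*r - 64) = r*(r + 2)*(r^3 + 2*r^2 - 16*r - 32) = r*(r + 2)*(r + 4)*(r^2 - 2*r - 8) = r*(r - 4)*(r + 2)*(r + 4)*(r + 2)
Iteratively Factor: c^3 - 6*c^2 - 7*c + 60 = (c + 3)*(c^2 - 9*c + 20) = (c - 4)*(c + 3)*(c - 5)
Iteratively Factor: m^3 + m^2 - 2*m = (m)*(m^2 + m - 2) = m*(m + 2)*(m - 1)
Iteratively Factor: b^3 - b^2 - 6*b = (b + 2)*(b^2 - 3*b) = (b - 3)*(b + 2)*(b)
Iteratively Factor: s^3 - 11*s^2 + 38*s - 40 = (s - 5)*(s^2 - 6*s + 8) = (s - 5)*(s - 2)*(s - 4)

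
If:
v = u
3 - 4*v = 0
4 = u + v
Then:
No Solution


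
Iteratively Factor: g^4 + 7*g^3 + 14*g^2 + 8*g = (g + 2)*(g^3 + 5*g^2 + 4*g) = (g + 2)*(g + 4)*(g^2 + g) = g*(g + 2)*(g + 4)*(g + 1)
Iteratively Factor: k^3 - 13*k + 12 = (k + 4)*(k^2 - 4*k + 3) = (k - 1)*(k + 4)*(k - 3)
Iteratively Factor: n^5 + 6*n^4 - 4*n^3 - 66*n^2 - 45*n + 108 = (n - 1)*(n^4 + 7*n^3 + 3*n^2 - 63*n - 108) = (n - 1)*(n + 3)*(n^3 + 4*n^2 - 9*n - 36) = (n - 3)*(n - 1)*(n + 3)*(n^2 + 7*n + 12) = (n - 3)*(n - 1)*(n + 3)^2*(n + 4)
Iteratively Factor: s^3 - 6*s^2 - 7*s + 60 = (s + 3)*(s^2 - 9*s + 20) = (s - 5)*(s + 3)*(s - 4)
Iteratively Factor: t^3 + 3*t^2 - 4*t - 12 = (t + 2)*(t^2 + t - 6) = (t + 2)*(t + 3)*(t - 2)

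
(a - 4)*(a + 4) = a^2 - 16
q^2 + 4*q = q*(q + 4)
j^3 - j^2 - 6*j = j*(j - 3)*(j + 2)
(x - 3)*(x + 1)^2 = x^3 - x^2 - 5*x - 3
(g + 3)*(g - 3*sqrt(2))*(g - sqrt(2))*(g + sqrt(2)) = g^4 - 3*sqrt(2)*g^3 + 3*g^3 - 9*sqrt(2)*g^2 - 2*g^2 - 6*g + 6*sqrt(2)*g + 18*sqrt(2)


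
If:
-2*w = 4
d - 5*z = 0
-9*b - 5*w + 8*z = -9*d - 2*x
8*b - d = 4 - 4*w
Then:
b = 5*z/8 + 3/2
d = 5*z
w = -2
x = 7/4 - 379*z/16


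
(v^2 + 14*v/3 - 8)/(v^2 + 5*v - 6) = (v - 4/3)/(v - 1)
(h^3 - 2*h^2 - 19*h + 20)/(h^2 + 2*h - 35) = (h^2 + 3*h - 4)/(h + 7)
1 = 1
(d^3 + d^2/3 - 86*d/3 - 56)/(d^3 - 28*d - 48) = (d + 7/3)/(d + 2)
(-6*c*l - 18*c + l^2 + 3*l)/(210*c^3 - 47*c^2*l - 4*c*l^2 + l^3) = (-l - 3)/(35*c^2 - 2*c*l - l^2)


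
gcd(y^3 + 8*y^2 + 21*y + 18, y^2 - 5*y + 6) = 1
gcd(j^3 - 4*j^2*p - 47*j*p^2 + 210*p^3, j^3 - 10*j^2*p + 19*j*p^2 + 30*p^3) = j^2 - 11*j*p + 30*p^2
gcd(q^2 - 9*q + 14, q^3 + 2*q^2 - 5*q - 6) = q - 2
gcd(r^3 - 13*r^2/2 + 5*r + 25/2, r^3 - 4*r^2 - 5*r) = r^2 - 4*r - 5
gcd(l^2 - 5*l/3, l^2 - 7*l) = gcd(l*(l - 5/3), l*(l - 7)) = l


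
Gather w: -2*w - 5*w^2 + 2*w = -5*w^2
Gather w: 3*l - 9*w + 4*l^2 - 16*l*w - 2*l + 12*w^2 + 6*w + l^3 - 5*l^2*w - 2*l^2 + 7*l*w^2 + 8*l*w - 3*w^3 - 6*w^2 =l^3 + 2*l^2 + l - 3*w^3 + w^2*(7*l + 6) + w*(-5*l^2 - 8*l - 3)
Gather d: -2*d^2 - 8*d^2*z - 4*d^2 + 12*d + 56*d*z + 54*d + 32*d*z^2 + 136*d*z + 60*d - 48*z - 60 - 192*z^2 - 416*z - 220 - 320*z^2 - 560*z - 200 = d^2*(-8*z - 6) + d*(32*z^2 + 192*z + 126) - 512*z^2 - 1024*z - 480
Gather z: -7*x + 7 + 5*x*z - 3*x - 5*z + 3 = -10*x + z*(5*x - 5) + 10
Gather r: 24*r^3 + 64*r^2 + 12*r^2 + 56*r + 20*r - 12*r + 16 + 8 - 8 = 24*r^3 + 76*r^2 + 64*r + 16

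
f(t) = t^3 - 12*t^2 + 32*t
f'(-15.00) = 1067.00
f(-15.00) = -6555.00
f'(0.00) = 32.00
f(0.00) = 0.00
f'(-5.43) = 250.77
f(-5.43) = -687.68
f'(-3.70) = 161.87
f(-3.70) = -333.33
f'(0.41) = 22.66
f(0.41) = 11.17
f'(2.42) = -8.51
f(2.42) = 21.34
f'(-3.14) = 136.94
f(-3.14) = -249.75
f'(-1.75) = 83.19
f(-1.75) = -98.11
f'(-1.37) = 70.51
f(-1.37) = -68.93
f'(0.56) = 19.50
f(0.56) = 14.33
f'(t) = 3*t^2 - 24*t + 32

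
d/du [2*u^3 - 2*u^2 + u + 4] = 6*u^2 - 4*u + 1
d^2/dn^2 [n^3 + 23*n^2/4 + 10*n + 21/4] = 6*n + 23/2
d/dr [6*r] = 6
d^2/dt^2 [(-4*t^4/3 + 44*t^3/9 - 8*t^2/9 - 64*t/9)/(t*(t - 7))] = 8*(-3*t^3 + 63*t^2 - 441*t + 509)/(9*(t^3 - 21*t^2 + 147*t - 343))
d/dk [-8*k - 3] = -8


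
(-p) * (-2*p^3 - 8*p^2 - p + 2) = 2*p^4 + 8*p^3 + p^2 - 2*p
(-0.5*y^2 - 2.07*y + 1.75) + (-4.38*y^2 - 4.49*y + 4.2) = -4.88*y^2 - 6.56*y + 5.95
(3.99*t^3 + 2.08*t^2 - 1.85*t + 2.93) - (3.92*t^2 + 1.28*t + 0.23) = 3.99*t^3 - 1.84*t^2 - 3.13*t + 2.7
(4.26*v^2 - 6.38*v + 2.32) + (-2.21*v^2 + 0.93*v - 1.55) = 2.05*v^2 - 5.45*v + 0.77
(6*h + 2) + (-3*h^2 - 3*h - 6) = -3*h^2 + 3*h - 4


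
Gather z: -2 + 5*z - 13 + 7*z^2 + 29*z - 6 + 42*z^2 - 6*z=49*z^2 + 28*z - 21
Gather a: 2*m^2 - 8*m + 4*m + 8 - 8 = 2*m^2 - 4*m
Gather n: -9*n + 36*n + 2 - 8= 27*n - 6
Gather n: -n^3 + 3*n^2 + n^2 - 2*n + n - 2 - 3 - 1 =-n^3 + 4*n^2 - n - 6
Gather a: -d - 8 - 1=-d - 9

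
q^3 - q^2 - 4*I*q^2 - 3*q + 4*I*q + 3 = (q - 1)*(q - 3*I)*(q - I)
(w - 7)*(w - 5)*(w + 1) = w^3 - 11*w^2 + 23*w + 35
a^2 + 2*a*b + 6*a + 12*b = (a + 6)*(a + 2*b)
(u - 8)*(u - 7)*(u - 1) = u^3 - 16*u^2 + 71*u - 56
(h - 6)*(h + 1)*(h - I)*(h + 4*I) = h^4 - 5*h^3 + 3*I*h^3 - 2*h^2 - 15*I*h^2 - 20*h - 18*I*h - 24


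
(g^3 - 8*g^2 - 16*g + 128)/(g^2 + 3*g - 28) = (g^2 - 4*g - 32)/(g + 7)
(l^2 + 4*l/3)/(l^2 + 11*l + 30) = l*(3*l + 4)/(3*(l^2 + 11*l + 30))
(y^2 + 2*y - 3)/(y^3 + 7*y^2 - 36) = (y - 1)/(y^2 + 4*y - 12)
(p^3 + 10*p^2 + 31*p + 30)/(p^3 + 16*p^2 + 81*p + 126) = (p^2 + 7*p + 10)/(p^2 + 13*p + 42)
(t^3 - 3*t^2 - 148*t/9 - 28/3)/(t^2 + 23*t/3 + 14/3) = (t^2 - 11*t/3 - 14)/(t + 7)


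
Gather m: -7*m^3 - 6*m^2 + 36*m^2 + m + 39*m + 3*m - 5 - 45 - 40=-7*m^3 + 30*m^2 + 43*m - 90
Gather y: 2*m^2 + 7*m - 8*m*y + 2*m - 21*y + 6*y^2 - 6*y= 2*m^2 + 9*m + 6*y^2 + y*(-8*m - 27)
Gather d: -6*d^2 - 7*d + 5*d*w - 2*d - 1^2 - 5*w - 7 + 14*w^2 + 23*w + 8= -6*d^2 + d*(5*w - 9) + 14*w^2 + 18*w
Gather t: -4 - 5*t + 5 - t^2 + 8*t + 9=-t^2 + 3*t + 10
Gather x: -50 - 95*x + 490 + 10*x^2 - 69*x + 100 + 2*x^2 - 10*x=12*x^2 - 174*x + 540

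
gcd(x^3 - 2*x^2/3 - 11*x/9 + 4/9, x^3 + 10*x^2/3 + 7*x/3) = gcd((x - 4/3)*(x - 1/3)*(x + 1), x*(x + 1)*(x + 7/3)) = x + 1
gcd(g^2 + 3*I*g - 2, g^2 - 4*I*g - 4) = 1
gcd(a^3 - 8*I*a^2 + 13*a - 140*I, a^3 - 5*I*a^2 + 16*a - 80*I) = a^2 - I*a + 20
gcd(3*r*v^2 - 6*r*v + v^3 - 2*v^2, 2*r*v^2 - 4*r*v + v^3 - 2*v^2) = v^2 - 2*v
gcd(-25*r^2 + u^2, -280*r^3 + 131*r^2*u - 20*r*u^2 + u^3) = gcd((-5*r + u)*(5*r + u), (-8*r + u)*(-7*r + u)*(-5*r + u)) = 5*r - u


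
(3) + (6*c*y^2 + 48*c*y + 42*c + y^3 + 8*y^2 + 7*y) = 6*c*y^2 + 48*c*y + 42*c + y^3 + 8*y^2 + 7*y + 3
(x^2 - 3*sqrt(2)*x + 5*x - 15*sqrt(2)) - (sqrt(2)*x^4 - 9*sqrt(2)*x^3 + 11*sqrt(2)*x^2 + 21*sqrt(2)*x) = -sqrt(2)*x^4 + 9*sqrt(2)*x^3 - 11*sqrt(2)*x^2 + x^2 - 24*sqrt(2)*x + 5*x - 15*sqrt(2)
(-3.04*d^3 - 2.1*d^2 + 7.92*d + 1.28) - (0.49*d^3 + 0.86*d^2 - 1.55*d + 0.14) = -3.53*d^3 - 2.96*d^2 + 9.47*d + 1.14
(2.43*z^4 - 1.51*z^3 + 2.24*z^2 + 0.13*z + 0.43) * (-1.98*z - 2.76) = -4.8114*z^5 - 3.717*z^4 - 0.267600000000001*z^3 - 6.4398*z^2 - 1.2102*z - 1.1868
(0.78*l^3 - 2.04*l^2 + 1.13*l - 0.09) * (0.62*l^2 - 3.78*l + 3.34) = 0.4836*l^5 - 4.2132*l^4 + 11.017*l^3 - 11.1408*l^2 + 4.1144*l - 0.3006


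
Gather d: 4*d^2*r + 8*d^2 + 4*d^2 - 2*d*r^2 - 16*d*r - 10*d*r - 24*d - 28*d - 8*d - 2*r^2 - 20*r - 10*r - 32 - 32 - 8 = d^2*(4*r + 12) + d*(-2*r^2 - 26*r - 60) - 2*r^2 - 30*r - 72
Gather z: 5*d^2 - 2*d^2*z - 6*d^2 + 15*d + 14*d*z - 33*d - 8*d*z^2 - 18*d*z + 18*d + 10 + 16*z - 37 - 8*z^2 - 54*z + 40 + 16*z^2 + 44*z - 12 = -d^2 + z^2*(8 - 8*d) + z*(-2*d^2 - 4*d + 6) + 1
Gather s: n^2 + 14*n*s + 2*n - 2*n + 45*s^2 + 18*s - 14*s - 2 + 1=n^2 + 45*s^2 + s*(14*n + 4) - 1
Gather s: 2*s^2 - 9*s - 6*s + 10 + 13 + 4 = 2*s^2 - 15*s + 27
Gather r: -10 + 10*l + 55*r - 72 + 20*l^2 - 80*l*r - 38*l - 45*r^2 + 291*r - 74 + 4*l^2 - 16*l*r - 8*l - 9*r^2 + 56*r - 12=24*l^2 - 36*l - 54*r^2 + r*(402 - 96*l) - 168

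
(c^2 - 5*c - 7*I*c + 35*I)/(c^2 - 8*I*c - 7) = (c - 5)/(c - I)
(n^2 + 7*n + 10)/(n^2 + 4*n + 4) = (n + 5)/(n + 2)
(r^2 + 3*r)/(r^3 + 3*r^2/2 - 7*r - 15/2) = 2*r/(2*r^2 - 3*r - 5)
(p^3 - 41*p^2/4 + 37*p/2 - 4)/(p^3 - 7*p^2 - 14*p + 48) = (p - 1/4)/(p + 3)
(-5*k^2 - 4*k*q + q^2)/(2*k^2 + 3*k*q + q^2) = (-5*k + q)/(2*k + q)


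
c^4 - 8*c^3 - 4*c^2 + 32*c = c*(c - 8)*(c - 2)*(c + 2)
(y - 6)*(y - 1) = y^2 - 7*y + 6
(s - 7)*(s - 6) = s^2 - 13*s + 42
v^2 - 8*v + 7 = (v - 7)*(v - 1)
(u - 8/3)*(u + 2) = u^2 - 2*u/3 - 16/3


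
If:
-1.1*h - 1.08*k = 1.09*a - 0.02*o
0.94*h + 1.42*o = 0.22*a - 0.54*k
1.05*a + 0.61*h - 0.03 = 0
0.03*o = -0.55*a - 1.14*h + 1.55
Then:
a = -1.08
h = 1.91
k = -0.87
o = -1.10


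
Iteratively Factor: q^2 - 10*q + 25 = (q - 5)*(q - 5)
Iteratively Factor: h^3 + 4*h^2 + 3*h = (h + 1)*(h^2 + 3*h) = h*(h + 1)*(h + 3)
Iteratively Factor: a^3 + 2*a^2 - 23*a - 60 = (a + 3)*(a^2 - a - 20) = (a - 5)*(a + 3)*(a + 4)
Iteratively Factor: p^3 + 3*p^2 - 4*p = (p)*(p^2 + 3*p - 4) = p*(p + 4)*(p - 1)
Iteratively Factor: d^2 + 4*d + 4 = (d + 2)*(d + 2)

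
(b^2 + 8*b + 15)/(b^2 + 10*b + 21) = (b + 5)/(b + 7)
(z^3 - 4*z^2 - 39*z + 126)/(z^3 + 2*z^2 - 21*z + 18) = (z - 7)/(z - 1)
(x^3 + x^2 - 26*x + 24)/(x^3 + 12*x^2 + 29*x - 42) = (x - 4)/(x + 7)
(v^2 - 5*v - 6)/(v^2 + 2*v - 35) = (v^2 - 5*v - 6)/(v^2 + 2*v - 35)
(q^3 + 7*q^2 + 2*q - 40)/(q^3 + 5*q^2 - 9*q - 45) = (q^2 + 2*q - 8)/(q^2 - 9)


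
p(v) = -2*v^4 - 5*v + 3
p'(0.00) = -5.00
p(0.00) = 3.00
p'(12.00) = -13829.00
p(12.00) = -41529.00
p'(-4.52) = 733.76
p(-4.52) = -809.20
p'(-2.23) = 83.72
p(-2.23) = -35.31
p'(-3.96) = 491.79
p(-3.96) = -469.03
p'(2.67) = -157.27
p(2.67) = -111.99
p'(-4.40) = 676.47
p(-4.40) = -724.62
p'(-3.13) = 240.31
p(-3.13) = -173.31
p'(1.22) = -19.53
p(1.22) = -7.53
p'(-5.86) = 1604.84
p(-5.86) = -2326.12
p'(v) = -8*v^3 - 5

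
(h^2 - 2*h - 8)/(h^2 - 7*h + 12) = (h + 2)/(h - 3)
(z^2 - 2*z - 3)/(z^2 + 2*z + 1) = (z - 3)/(z + 1)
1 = 1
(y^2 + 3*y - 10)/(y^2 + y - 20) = (y - 2)/(y - 4)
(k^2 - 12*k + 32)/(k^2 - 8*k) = (k - 4)/k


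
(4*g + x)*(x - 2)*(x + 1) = 4*g*x^2 - 4*g*x - 8*g + x^3 - x^2 - 2*x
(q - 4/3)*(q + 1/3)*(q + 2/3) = q^3 - q^2/3 - 10*q/9 - 8/27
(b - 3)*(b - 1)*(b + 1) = b^3 - 3*b^2 - b + 3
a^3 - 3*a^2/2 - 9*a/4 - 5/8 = (a - 5/2)*(a + 1/2)^2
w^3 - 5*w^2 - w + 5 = (w - 5)*(w - 1)*(w + 1)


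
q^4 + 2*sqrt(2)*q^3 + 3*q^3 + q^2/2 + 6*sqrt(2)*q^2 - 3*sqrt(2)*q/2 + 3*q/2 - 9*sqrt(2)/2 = (q + 3)*(q - sqrt(2)/2)*(q + sqrt(2))*(q + 3*sqrt(2)/2)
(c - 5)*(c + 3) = c^2 - 2*c - 15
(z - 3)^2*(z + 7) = z^3 + z^2 - 33*z + 63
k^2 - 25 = (k - 5)*(k + 5)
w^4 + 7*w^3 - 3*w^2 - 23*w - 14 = (w - 2)*(w + 1)^2*(w + 7)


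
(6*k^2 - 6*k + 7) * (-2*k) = -12*k^3 + 12*k^2 - 14*k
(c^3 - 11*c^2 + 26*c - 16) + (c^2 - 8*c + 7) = c^3 - 10*c^2 + 18*c - 9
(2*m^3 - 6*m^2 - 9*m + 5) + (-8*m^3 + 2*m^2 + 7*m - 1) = -6*m^3 - 4*m^2 - 2*m + 4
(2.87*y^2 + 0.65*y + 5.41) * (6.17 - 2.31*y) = -6.6297*y^3 + 16.2064*y^2 - 8.4866*y + 33.3797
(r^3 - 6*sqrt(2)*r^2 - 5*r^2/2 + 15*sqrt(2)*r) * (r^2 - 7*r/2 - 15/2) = r^5 - 6*sqrt(2)*r^4 - 6*r^4 + 5*r^3/4 + 36*sqrt(2)*r^3 - 15*sqrt(2)*r^2/2 + 75*r^2/4 - 225*sqrt(2)*r/2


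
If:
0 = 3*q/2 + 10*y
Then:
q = -20*y/3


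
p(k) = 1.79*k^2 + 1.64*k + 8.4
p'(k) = 3.58*k + 1.64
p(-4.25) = 33.76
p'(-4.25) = -13.58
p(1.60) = 15.61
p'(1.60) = 7.37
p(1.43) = 14.41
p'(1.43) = 6.76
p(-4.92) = 43.66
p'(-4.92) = -15.97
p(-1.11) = 8.79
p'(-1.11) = -2.33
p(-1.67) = 10.65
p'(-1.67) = -4.34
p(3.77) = 40.02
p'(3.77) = 15.14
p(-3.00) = 19.59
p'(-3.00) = -9.10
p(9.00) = 168.15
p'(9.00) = 33.86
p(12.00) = 285.84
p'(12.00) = 44.60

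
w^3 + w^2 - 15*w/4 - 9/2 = (w - 2)*(w + 3/2)^2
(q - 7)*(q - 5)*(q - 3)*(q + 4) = q^4 - 11*q^3 + 11*q^2 + 179*q - 420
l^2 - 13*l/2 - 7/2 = (l - 7)*(l + 1/2)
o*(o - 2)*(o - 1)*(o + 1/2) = o^4 - 5*o^3/2 + o^2/2 + o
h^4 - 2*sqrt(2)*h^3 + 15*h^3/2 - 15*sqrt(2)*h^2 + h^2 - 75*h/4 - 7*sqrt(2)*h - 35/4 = (h + 1/2)*(h + 7)*(h - 5*sqrt(2)/2)*(h + sqrt(2)/2)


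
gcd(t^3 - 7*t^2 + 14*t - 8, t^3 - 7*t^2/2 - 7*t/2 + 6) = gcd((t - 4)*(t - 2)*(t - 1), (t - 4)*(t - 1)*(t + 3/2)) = t^2 - 5*t + 4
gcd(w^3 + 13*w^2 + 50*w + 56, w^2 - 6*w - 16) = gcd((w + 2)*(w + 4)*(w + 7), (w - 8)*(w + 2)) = w + 2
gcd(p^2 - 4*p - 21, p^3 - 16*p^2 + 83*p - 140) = p - 7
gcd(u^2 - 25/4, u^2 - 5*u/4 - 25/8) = u - 5/2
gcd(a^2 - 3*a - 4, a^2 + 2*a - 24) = a - 4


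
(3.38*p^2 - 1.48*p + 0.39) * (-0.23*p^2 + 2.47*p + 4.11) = -0.7774*p^4 + 8.689*p^3 + 10.1465*p^2 - 5.1195*p + 1.6029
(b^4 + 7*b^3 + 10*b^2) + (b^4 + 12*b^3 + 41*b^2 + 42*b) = 2*b^4 + 19*b^3 + 51*b^2 + 42*b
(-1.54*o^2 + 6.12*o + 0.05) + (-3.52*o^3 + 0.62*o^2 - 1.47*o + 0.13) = -3.52*o^3 - 0.92*o^2 + 4.65*o + 0.18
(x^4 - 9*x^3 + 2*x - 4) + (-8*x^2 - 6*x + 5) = x^4 - 9*x^3 - 8*x^2 - 4*x + 1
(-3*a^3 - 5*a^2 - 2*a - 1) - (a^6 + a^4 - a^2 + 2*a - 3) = -a^6 - a^4 - 3*a^3 - 4*a^2 - 4*a + 2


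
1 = 1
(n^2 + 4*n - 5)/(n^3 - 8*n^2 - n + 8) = (n + 5)/(n^2 - 7*n - 8)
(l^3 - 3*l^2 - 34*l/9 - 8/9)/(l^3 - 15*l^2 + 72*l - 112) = (l^2 + l + 2/9)/(l^2 - 11*l + 28)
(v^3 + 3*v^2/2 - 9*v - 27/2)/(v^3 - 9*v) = (v + 3/2)/v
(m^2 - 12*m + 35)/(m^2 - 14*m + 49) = (m - 5)/(m - 7)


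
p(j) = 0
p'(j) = 0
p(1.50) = 0.00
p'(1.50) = 0.00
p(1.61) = 0.00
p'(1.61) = 0.00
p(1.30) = 0.00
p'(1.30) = 0.00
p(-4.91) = 0.00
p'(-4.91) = 0.00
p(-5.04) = 0.00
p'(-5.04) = 0.00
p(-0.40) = 0.00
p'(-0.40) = 0.00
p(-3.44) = 0.00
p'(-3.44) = 0.00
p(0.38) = 0.00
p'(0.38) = 0.00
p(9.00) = 0.00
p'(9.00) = 0.00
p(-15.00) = 0.00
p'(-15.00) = 0.00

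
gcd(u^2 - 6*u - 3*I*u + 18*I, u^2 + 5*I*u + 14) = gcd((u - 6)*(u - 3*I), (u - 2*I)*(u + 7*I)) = 1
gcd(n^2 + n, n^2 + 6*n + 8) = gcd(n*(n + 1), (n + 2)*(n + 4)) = 1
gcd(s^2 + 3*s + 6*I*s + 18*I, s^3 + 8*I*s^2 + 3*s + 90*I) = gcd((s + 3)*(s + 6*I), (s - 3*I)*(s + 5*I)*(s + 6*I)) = s + 6*I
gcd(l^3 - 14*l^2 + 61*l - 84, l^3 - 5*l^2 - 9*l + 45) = l - 3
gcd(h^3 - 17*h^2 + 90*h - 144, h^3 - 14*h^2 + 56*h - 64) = h - 8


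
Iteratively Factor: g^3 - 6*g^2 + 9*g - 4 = (g - 4)*(g^2 - 2*g + 1) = (g - 4)*(g - 1)*(g - 1)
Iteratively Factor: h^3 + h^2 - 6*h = (h - 2)*(h^2 + 3*h) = (h - 2)*(h + 3)*(h)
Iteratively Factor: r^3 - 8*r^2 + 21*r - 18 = (r - 2)*(r^2 - 6*r + 9) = (r - 3)*(r - 2)*(r - 3)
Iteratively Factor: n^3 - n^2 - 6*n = (n + 2)*(n^2 - 3*n) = (n - 3)*(n + 2)*(n)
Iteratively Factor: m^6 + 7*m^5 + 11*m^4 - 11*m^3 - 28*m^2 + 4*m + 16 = (m - 1)*(m^5 + 8*m^4 + 19*m^3 + 8*m^2 - 20*m - 16) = (m - 1)*(m + 1)*(m^4 + 7*m^3 + 12*m^2 - 4*m - 16) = (m - 1)*(m + 1)*(m + 2)*(m^3 + 5*m^2 + 2*m - 8) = (m - 1)^2*(m + 1)*(m + 2)*(m^2 + 6*m + 8) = (m - 1)^2*(m + 1)*(m + 2)^2*(m + 4)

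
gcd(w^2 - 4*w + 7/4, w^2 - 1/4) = w - 1/2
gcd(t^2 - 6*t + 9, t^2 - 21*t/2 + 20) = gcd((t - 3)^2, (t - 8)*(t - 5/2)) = 1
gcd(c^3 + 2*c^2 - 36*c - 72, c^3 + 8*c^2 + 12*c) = c^2 + 8*c + 12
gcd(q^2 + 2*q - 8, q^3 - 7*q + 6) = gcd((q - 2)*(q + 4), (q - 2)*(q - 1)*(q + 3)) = q - 2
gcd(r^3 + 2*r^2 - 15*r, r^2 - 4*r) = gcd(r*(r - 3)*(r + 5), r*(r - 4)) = r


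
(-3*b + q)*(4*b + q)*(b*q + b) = -12*b^3*q - 12*b^3 + b^2*q^2 + b^2*q + b*q^3 + b*q^2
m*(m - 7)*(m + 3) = m^3 - 4*m^2 - 21*m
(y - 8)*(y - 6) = y^2 - 14*y + 48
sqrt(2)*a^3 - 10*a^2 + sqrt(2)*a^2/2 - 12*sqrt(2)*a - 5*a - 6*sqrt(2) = (a - 6*sqrt(2))*(a + sqrt(2))*(sqrt(2)*a + sqrt(2)/2)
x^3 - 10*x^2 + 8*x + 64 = (x - 8)*(x - 4)*(x + 2)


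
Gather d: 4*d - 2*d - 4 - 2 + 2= 2*d - 4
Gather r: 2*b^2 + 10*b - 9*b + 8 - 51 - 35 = 2*b^2 + b - 78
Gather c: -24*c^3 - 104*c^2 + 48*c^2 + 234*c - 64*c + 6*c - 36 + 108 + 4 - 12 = -24*c^3 - 56*c^2 + 176*c + 64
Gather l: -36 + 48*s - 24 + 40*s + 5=88*s - 55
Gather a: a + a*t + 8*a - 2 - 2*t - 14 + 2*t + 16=a*(t + 9)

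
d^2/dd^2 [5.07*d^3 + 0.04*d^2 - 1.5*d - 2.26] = 30.42*d + 0.08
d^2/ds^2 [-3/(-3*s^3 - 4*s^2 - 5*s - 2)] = 6*(-(9*s + 4)*(3*s^3 + 4*s^2 + 5*s + 2) + (9*s^2 + 8*s + 5)^2)/(3*s^3 + 4*s^2 + 5*s + 2)^3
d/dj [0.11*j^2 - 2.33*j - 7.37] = 0.22*j - 2.33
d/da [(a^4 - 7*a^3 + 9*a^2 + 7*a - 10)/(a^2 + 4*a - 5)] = (2*a^3 + 9*a^2 - 60*a + 5)/(a^2 + 10*a + 25)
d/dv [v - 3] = 1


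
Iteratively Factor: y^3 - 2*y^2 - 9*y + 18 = (y - 3)*(y^2 + y - 6) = (y - 3)*(y + 3)*(y - 2)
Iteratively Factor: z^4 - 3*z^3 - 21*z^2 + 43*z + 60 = (z + 1)*(z^3 - 4*z^2 - 17*z + 60) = (z - 5)*(z + 1)*(z^2 + z - 12) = (z - 5)*(z - 3)*(z + 1)*(z + 4)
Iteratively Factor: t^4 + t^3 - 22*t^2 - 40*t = (t)*(t^3 + t^2 - 22*t - 40) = t*(t - 5)*(t^2 + 6*t + 8) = t*(t - 5)*(t + 2)*(t + 4)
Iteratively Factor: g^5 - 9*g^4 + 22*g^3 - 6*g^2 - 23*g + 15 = (g - 1)*(g^4 - 8*g^3 + 14*g^2 + 8*g - 15) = (g - 5)*(g - 1)*(g^3 - 3*g^2 - g + 3) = (g - 5)*(g - 1)*(g + 1)*(g^2 - 4*g + 3) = (g - 5)*(g - 3)*(g - 1)*(g + 1)*(g - 1)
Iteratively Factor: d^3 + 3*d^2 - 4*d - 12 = (d + 3)*(d^2 - 4) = (d + 2)*(d + 3)*(d - 2)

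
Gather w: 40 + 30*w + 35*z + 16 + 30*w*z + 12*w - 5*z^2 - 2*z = w*(30*z + 42) - 5*z^2 + 33*z + 56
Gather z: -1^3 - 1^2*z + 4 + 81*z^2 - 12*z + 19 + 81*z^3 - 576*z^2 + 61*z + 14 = 81*z^3 - 495*z^2 + 48*z + 36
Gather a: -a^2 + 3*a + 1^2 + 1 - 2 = -a^2 + 3*a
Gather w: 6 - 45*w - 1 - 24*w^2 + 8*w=-24*w^2 - 37*w + 5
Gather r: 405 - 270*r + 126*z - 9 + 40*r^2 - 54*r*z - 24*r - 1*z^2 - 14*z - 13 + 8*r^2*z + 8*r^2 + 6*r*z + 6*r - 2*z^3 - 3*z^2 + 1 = r^2*(8*z + 48) + r*(-48*z - 288) - 2*z^3 - 4*z^2 + 112*z + 384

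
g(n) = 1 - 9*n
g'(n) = -9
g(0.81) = -6.29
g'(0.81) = -9.00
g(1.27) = -10.43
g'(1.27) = -9.00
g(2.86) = -24.74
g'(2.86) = -9.00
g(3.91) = -34.19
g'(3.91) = -9.00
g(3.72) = -32.48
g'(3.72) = -9.00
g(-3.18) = 29.62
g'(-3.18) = -9.00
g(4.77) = -41.93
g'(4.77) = -9.00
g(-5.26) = 48.34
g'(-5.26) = -9.00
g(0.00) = 1.00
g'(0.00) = -9.00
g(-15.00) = 136.00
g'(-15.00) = -9.00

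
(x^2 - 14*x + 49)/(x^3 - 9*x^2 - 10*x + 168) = (x - 7)/(x^2 - 2*x - 24)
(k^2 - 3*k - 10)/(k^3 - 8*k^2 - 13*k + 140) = (k + 2)/(k^2 - 3*k - 28)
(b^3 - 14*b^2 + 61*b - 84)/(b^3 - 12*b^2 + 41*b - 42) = (b - 4)/(b - 2)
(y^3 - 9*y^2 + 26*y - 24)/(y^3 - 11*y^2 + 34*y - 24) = (y^2 - 5*y + 6)/(y^2 - 7*y + 6)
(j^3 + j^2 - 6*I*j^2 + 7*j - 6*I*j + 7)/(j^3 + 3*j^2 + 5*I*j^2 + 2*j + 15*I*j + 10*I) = (j^2 - 6*I*j + 7)/(j^2 + j*(2 + 5*I) + 10*I)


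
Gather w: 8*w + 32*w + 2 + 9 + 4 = 40*w + 15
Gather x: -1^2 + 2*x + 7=2*x + 6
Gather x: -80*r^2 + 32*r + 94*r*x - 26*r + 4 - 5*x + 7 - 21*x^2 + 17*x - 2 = -80*r^2 + 6*r - 21*x^2 + x*(94*r + 12) + 9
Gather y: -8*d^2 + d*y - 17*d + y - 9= -8*d^2 - 17*d + y*(d + 1) - 9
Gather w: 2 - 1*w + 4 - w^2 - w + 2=-w^2 - 2*w + 8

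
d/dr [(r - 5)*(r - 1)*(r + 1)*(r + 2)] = 4*r^3 - 9*r^2 - 22*r + 3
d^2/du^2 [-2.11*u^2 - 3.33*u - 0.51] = -4.22000000000000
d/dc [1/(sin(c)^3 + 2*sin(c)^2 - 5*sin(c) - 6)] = (-3*sin(c)^2 - 4*sin(c) + 5)*cos(c)/(sin(c)^3 + 2*sin(c)^2 - 5*sin(c) - 6)^2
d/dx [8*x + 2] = 8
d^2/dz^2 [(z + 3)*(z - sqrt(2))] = 2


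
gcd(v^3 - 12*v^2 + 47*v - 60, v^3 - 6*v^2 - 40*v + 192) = v - 4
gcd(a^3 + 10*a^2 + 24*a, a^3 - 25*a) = a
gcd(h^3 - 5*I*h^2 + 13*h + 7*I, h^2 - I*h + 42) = h - 7*I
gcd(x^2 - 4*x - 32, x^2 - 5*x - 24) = x - 8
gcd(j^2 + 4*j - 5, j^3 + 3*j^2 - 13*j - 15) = j + 5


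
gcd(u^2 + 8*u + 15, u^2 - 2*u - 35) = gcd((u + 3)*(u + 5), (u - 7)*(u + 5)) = u + 5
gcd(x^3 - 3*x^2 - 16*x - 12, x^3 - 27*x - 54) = x - 6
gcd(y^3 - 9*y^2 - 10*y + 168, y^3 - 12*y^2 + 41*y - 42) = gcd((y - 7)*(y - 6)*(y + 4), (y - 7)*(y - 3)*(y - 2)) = y - 7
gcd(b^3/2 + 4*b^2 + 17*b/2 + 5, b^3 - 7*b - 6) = b^2 + 3*b + 2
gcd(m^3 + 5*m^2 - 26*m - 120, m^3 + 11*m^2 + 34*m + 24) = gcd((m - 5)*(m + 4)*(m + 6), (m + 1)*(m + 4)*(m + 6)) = m^2 + 10*m + 24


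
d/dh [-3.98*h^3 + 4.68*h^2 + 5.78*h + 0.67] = -11.94*h^2 + 9.36*h + 5.78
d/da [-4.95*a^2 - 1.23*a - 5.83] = -9.9*a - 1.23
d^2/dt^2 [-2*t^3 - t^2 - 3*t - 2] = -12*t - 2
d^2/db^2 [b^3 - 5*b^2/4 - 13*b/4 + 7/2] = 6*b - 5/2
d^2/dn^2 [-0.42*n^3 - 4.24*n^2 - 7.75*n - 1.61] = -2.52*n - 8.48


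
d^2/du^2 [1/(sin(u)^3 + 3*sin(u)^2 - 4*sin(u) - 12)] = (-9*sin(u)^6 - 33*sin(u)^5 - 16*sin(u)^4 - 24*sin(u)^3 - 130*sin(u)^2 + 48*sin(u) + 104)/(sin(u)^3 + 3*sin(u)^2 - 4*sin(u) - 12)^3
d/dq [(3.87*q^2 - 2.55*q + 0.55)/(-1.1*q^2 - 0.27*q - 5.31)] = (-3.8499*q^2 - 39.8894*q + 13.689)/(1.21*q^4 + 0.594*q^3 + 11.7549*q^2 + 2.8674*q + 28.1961)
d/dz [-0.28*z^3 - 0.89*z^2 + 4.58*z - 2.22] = -0.84*z^2 - 1.78*z + 4.58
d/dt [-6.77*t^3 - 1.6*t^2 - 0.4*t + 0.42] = -20.31*t^2 - 3.2*t - 0.4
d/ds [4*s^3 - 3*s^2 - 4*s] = 12*s^2 - 6*s - 4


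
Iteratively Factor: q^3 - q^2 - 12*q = (q + 3)*(q^2 - 4*q) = q*(q + 3)*(q - 4)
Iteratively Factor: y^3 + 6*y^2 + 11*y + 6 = (y + 1)*(y^2 + 5*y + 6) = (y + 1)*(y + 2)*(y + 3)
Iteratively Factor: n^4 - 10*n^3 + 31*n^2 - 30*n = (n - 3)*(n^3 - 7*n^2 + 10*n) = (n - 3)*(n - 2)*(n^2 - 5*n) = n*(n - 3)*(n - 2)*(n - 5)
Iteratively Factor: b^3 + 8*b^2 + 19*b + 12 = (b + 3)*(b^2 + 5*b + 4) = (b + 3)*(b + 4)*(b + 1)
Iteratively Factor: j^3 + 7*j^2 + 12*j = (j + 3)*(j^2 + 4*j) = j*(j + 3)*(j + 4)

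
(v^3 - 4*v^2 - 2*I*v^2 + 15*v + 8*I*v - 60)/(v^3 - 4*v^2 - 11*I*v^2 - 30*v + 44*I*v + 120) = (v + 3*I)/(v - 6*I)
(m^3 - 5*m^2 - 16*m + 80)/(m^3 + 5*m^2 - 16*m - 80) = (m - 5)/(m + 5)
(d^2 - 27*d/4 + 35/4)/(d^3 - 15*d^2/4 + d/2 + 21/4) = (d - 5)/(d^2 - 2*d - 3)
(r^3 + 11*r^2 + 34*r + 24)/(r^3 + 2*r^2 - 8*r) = (r^2 + 7*r + 6)/(r*(r - 2))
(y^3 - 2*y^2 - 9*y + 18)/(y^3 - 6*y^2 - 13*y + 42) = (y - 3)/(y - 7)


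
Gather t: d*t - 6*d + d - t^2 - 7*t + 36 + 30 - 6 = -5*d - t^2 + t*(d - 7) + 60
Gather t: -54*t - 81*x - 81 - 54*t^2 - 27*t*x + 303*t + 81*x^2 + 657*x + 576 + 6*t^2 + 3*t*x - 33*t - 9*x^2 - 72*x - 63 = -48*t^2 + t*(216 - 24*x) + 72*x^2 + 504*x + 432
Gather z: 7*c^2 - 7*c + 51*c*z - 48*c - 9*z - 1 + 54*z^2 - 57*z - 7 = 7*c^2 - 55*c + 54*z^2 + z*(51*c - 66) - 8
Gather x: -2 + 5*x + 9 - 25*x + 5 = 12 - 20*x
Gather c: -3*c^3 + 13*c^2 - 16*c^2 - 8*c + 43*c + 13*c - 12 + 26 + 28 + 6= -3*c^3 - 3*c^2 + 48*c + 48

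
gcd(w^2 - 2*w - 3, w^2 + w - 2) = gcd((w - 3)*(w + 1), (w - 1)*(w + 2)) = 1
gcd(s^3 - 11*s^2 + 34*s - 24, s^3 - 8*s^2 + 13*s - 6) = s^2 - 7*s + 6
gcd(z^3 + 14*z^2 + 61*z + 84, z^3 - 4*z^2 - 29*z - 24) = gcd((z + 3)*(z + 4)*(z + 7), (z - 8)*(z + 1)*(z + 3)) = z + 3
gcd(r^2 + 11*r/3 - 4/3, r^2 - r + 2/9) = r - 1/3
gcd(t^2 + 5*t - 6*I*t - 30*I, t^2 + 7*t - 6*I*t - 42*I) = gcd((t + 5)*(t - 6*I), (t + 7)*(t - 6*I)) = t - 6*I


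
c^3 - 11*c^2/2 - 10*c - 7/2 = (c - 7)*(c + 1/2)*(c + 1)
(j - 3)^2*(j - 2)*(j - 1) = j^4 - 9*j^3 + 29*j^2 - 39*j + 18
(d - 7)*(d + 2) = d^2 - 5*d - 14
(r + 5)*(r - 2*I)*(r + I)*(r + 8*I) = r^4 + 5*r^3 + 7*I*r^3 + 10*r^2 + 35*I*r^2 + 50*r + 16*I*r + 80*I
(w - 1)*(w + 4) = w^2 + 3*w - 4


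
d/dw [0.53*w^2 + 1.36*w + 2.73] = 1.06*w + 1.36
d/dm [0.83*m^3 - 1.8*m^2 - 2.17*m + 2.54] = 2.49*m^2 - 3.6*m - 2.17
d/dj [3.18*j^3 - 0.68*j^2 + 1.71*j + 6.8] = 9.54*j^2 - 1.36*j + 1.71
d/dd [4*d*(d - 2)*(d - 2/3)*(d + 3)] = 16*d^3 + 4*d^2 - 160*d/3 + 16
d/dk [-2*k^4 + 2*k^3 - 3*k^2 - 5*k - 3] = -8*k^3 + 6*k^2 - 6*k - 5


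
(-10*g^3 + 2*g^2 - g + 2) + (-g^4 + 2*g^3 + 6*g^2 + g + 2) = -g^4 - 8*g^3 + 8*g^2 + 4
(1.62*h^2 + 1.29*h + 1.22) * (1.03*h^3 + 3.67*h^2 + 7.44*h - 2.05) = 1.6686*h^5 + 7.2741*h^4 + 18.0437*h^3 + 10.754*h^2 + 6.4323*h - 2.501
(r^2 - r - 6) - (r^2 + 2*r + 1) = -3*r - 7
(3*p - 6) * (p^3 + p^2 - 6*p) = 3*p^4 - 3*p^3 - 24*p^2 + 36*p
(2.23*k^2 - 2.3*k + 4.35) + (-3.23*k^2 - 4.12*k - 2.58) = -1.0*k^2 - 6.42*k + 1.77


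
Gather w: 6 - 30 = -24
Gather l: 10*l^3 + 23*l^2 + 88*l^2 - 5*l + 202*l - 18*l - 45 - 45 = 10*l^3 + 111*l^2 + 179*l - 90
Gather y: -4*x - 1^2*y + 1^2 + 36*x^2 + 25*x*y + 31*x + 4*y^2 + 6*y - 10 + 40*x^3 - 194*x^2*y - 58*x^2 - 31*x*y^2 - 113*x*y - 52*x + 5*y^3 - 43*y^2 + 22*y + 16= 40*x^3 - 22*x^2 - 25*x + 5*y^3 + y^2*(-31*x - 39) + y*(-194*x^2 - 88*x + 27) + 7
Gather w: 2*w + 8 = 2*w + 8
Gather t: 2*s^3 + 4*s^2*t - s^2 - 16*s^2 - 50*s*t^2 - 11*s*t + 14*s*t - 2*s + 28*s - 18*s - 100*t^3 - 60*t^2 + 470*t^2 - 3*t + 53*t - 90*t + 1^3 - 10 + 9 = 2*s^3 - 17*s^2 + 8*s - 100*t^3 + t^2*(410 - 50*s) + t*(4*s^2 + 3*s - 40)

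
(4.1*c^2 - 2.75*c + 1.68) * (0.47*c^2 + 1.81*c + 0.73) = 1.927*c^4 + 6.1285*c^3 - 1.1949*c^2 + 1.0333*c + 1.2264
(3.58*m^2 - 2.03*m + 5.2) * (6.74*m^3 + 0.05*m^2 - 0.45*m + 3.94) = 24.1292*m^5 - 13.5032*m^4 + 33.3355*m^3 + 15.2787*m^2 - 10.3382*m + 20.488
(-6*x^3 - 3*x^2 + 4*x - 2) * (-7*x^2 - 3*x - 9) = 42*x^5 + 39*x^4 + 35*x^3 + 29*x^2 - 30*x + 18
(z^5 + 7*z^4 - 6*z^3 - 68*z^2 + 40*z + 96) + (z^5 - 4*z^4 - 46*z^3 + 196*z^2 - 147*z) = 2*z^5 + 3*z^4 - 52*z^3 + 128*z^2 - 107*z + 96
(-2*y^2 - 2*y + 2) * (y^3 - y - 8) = -2*y^5 - 2*y^4 + 4*y^3 + 18*y^2 + 14*y - 16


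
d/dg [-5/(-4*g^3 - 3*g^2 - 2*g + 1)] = 10*(-6*g^2 - 3*g - 1)/(4*g^3 + 3*g^2 + 2*g - 1)^2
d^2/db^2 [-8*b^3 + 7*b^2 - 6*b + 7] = 14 - 48*b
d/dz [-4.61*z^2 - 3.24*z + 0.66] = -9.22*z - 3.24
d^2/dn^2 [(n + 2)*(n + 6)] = 2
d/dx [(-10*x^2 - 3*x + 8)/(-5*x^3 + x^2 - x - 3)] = ((20*x + 3)*(5*x^3 - x^2 + x + 3) - (10*x^2 + 3*x - 8)*(15*x^2 - 2*x + 1))/(5*x^3 - x^2 + x + 3)^2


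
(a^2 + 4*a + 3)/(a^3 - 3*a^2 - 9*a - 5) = (a + 3)/(a^2 - 4*a - 5)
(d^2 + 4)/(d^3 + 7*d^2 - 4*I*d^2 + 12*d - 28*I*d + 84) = (d - 2*I)/(d^2 + d*(7 - 6*I) - 42*I)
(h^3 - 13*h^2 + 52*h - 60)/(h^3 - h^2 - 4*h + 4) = (h^2 - 11*h + 30)/(h^2 + h - 2)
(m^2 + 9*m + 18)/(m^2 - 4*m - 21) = (m + 6)/(m - 7)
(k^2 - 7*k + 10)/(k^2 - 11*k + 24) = (k^2 - 7*k + 10)/(k^2 - 11*k + 24)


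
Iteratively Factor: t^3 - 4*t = (t)*(t^2 - 4) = t*(t - 2)*(t + 2)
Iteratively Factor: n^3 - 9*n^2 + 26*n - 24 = (n - 4)*(n^2 - 5*n + 6) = (n - 4)*(n - 2)*(n - 3)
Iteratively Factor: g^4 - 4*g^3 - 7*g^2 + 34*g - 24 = (g - 2)*(g^3 - 2*g^2 - 11*g + 12) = (g - 2)*(g + 3)*(g^2 - 5*g + 4) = (g - 2)*(g - 1)*(g + 3)*(g - 4)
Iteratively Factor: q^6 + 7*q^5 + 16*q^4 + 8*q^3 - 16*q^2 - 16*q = (q + 2)*(q^5 + 5*q^4 + 6*q^3 - 4*q^2 - 8*q) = (q + 2)^2*(q^4 + 3*q^3 - 4*q) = q*(q + 2)^2*(q^3 + 3*q^2 - 4) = q*(q - 1)*(q + 2)^2*(q^2 + 4*q + 4) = q*(q - 1)*(q + 2)^3*(q + 2)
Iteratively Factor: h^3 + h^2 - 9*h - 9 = (h + 1)*(h^2 - 9) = (h + 1)*(h + 3)*(h - 3)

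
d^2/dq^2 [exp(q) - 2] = exp(q)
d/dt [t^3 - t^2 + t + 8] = 3*t^2 - 2*t + 1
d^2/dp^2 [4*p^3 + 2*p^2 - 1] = 24*p + 4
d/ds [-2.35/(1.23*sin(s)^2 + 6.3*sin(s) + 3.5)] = (5.781*sin(s) + 14.805)*cos(s)/(1.23*sin(s)^2 + 6.3*sin(s) + 3.5)^2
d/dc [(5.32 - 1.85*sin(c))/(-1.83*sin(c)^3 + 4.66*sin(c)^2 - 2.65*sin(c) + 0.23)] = (-6.771*sin(c)^3 + 37.8278*sin(c)^2 - 49.5824*sin(c) + 13.6725)*cos(c)/(3.3489*sin(c)^6 - 17.0556*sin(c)^5 + 31.4146*sin(c)^4 - 25.5398*sin(c)^3 + 9.1661*sin(c)^2 - 1.219*sin(c) + 0.0529)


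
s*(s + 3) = s^2 + 3*s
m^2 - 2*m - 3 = (m - 3)*(m + 1)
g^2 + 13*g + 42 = (g + 6)*(g + 7)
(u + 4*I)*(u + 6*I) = u^2 + 10*I*u - 24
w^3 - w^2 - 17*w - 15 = (w - 5)*(w + 1)*(w + 3)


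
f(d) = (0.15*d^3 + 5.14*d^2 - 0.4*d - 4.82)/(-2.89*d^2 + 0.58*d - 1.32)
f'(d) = (5.78*d - 0.58)*(0.15*d^3 + 5.14*d^2 - 0.4*d - 4.82)/(-2.89*d^2 + 0.58*d - 1.32)^2 + (0.45*d^2 + 10.28*d - 0.4)/(-2.89*d^2 + 0.58*d - 1.32) = (-0.4335*d^4 + 0.173999999999999*d^3 + 1.2312*d^2 - 41.4292*d + 3.3236)/(8.3521*d^4 - 3.3524*d^3 + 7.966*d^2 - 1.5312*d + 1.7424)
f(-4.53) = -1.40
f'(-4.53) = 0.00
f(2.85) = -1.70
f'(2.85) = -0.24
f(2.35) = -1.54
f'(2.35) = -0.39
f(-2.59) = -1.26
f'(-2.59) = 0.20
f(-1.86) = -1.03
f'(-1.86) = 0.51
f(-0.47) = 1.57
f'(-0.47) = 4.63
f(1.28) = -0.64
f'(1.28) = -1.72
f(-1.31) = -0.59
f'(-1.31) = 1.17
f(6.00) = -2.06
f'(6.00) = -0.07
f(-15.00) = -0.99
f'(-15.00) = -0.05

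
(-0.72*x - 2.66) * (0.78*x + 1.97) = -0.5616*x^2 - 3.4932*x - 5.2402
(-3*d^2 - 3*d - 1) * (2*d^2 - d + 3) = -6*d^4 - 3*d^3 - 8*d^2 - 8*d - 3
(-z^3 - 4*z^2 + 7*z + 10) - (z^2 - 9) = -z^3 - 5*z^2 + 7*z + 19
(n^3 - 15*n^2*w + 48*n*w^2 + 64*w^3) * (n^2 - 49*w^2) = n^5 - 15*n^4*w - n^3*w^2 + 799*n^2*w^3 - 2352*n*w^4 - 3136*w^5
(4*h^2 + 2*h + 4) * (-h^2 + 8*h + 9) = -4*h^4 + 30*h^3 + 48*h^2 + 50*h + 36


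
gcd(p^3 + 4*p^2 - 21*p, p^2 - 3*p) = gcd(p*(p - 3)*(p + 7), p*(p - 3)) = p^2 - 3*p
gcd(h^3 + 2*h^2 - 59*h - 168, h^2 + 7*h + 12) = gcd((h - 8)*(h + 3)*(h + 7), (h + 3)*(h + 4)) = h + 3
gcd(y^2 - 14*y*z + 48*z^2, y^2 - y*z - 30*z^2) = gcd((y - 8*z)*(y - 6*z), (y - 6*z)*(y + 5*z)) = y - 6*z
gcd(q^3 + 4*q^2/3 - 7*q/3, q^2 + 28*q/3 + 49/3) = q + 7/3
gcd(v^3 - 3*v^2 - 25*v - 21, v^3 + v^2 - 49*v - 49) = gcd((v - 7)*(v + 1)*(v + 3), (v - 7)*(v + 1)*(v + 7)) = v^2 - 6*v - 7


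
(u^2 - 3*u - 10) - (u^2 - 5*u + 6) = 2*u - 16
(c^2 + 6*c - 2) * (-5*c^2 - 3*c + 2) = -5*c^4 - 33*c^3 - 6*c^2 + 18*c - 4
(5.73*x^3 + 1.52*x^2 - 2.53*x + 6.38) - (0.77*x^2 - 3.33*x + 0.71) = 5.73*x^3 + 0.75*x^2 + 0.8*x + 5.67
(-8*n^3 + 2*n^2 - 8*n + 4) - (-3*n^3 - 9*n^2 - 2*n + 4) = -5*n^3 + 11*n^2 - 6*n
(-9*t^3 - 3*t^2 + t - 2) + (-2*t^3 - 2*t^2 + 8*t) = -11*t^3 - 5*t^2 + 9*t - 2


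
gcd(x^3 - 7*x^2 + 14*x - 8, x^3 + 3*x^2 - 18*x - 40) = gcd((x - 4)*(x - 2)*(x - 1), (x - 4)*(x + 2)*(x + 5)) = x - 4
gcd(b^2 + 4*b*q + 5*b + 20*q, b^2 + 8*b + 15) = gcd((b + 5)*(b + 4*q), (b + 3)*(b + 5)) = b + 5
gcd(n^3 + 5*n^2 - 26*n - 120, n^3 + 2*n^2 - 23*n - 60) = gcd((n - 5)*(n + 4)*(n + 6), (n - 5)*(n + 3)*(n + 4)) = n^2 - n - 20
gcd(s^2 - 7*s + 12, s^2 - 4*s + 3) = s - 3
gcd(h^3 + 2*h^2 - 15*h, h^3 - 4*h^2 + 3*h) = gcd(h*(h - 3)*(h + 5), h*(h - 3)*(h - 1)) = h^2 - 3*h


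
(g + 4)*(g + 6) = g^2 + 10*g + 24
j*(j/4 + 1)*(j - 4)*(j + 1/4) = j^4/4 + j^3/16 - 4*j^2 - j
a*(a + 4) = a^2 + 4*a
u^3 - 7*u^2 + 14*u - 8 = (u - 4)*(u - 2)*(u - 1)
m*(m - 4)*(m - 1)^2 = m^4 - 6*m^3 + 9*m^2 - 4*m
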